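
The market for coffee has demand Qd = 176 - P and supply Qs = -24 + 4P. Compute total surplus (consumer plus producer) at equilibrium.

Total surplus = 11560

Equilibrium: 176 - P = -24 + 4P gives P* = 40, Q* = 136.
Demand choke price: P = 176; supply starts at P = 6.
CS = ½(176 − 40)(136) = 9248; PS = ½(40 − 6)(136) = 2312.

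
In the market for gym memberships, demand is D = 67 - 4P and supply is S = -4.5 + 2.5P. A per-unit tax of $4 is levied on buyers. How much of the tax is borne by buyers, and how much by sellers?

Buyers bear 20/13, sellers bear 32/13

Pre-tax equilibrium: P* = 11, Q* = 23.
Tax on buyers shifts demand to D = 67 − 4(P + 4) = 51 - 4P.
51 - 4P = -4.5 + 2.5P gives seller price Ps = 111/13; buyers pay Pb = 111/13 + 4 = 163/13.
New quantity: Q = 67 − 4(163/13) = 219/13.
Buyer burden = 163/13 − 11 = 20/13; seller burden = 11 − 111/13 = 32/13.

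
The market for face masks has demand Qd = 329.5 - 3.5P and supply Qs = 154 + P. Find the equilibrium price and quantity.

P* = 39, Q* = 193

Set Qd = Qs: 329.5 - 3.5P = 154 + P.
175.5 = 4.5P, so P* = 39.
Q* = 329.5 − 3.5(39) = 193.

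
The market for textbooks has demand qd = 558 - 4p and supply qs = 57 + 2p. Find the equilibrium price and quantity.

Set qd = qs: 558 - 4p = 57 + 2p.
501 = 6p, so p* = 83.5.
q* = 558 − 4(83.5) = 224.

p* = 83.5, q* = 224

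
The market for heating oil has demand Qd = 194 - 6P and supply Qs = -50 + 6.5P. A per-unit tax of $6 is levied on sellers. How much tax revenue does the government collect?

Pre-tax equilibrium: P* = 19.52, Q* = 76.88.
Tax on sellers shifts supply to Qs = -50 + 6.5(P − 6) = -89 + 6.5P.
194 - 6P = -89 + 6.5P gives buyer price Pb = 22.64; sellers receive Ps = 22.64 − 6 = 16.64.
New quantity: Q = 194 − 6(22.64) = 58.16.
Revenue = 6 × 58.16 = 348.96.

Tax revenue = 348.96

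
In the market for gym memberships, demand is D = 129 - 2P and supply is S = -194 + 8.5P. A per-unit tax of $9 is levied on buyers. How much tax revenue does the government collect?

Pre-tax equilibrium: P* = 646/21, Q* = 1417/21.
Tax on buyers shifts demand to D = 129 − 2(P + 9) = 111 - 2P.
111 - 2P = -194 + 8.5P gives seller price Ps = 610/21; buyers pay Pb = 610/21 + 9 = 799/21.
New quantity: Q = 129 − 2(799/21) = 1111/21.
Revenue = 9 × 1111/21 = 3333/7.

Tax revenue = 3333/7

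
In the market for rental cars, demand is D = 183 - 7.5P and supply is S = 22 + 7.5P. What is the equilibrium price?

Set D = S: 183 - 7.5P = 22 + 7.5P.
161 = 15P, so P* = 161/15.
Q* = 183 − 7.5(161/15) = 102.5.

P* = 161/15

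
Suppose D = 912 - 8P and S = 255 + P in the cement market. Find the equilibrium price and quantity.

Set D = S: 912 - 8P = 255 + P.
657 = 9P, so P* = 73.
Q* = 912 − 8(73) = 328.

P* = 73, Q* = 328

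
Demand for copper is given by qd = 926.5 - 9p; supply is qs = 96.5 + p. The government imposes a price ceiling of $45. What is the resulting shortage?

Equilibrium price would be p* = 83, so the ceiling at 45 binds.
At p = 45: qd = 926.5 − 9(45) = 521.5, qs = 96.5 + 1(45) = 141.5.
Shortage = 521.5 − 141.5 = 380.

Shortage = 380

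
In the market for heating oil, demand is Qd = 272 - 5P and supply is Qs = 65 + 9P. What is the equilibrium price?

Set Qd = Qs: 272 - 5P = 65 + 9P.
207 = 14P, so P* = 207/14.
Q* = 272 − 5(207/14) = 2773/14.

P* = 207/14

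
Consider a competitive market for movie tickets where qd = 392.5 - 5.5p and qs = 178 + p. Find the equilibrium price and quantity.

Set qd = qs: 392.5 - 5.5p = 178 + p.
214.5 = 6.5p, so p* = 33.
q* = 392.5 − 5.5(33) = 211.

p* = 33, q* = 211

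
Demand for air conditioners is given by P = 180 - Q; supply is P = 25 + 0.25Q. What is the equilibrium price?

Set the two price expressions equal: 180 - Q = 25 + 0.25Q.
155 = 1.25Q, so Q* = 124.
P* = 180 − (1)(124) = 56.

P* = 56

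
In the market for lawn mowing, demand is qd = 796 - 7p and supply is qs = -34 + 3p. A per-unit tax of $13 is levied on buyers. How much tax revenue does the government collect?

Pre-tax equilibrium: p* = 83, q* = 215.
Tax on buyers shifts demand to qd = 796 − 7(p + 13) = 705 - 7p.
705 - 7p = -34 + 3p gives seller price ps = 73.9; buyers pay pb = 73.9 + 13 = 86.9.
New quantity: q = 796 − 7(86.9) = 187.7.
Revenue = 13 × 187.7 = 2440.1.

Tax revenue = 2440.1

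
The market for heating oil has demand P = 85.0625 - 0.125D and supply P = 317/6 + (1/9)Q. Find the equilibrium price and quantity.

P* = 68, Q* = 136.5

Set the two price expressions equal: 85.0625 - 0.125Q = 317/6 + (1/9)Q.
1547/48 = (17/72)Q, so Q* = 136.5.
P* = 85.0625 − (0.125)(136.5) = 68.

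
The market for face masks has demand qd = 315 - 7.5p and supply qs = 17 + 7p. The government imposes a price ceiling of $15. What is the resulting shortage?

Equilibrium price would be p* = 596/29, so the ceiling at 15 binds.
At p = 15: qd = 315 − 7.5(15) = 202.5, qs = 17 + 7(15) = 122.
Shortage = 202.5 − 122 = 80.5.

Shortage = 80.5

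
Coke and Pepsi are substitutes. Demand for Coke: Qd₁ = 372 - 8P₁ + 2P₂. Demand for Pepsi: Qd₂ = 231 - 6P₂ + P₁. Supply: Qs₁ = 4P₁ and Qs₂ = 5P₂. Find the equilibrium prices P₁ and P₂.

P₁ = 2277/65, P₂ = 1572/65

Market 1: 372 - 8P₁ + 2P₂ = 4P₁ → 12P₁ - 2P₂ = 372.
Market 2: 11P₂ - P₁ = 231.
Eliminating P₂: 11×(1) + 2×(2) gives 130P₁ = 4554, so P₁ = 2277/65.
Back-substitute into (2): P₂ = (231 + 1×2277/65) / 11 = 1572/65.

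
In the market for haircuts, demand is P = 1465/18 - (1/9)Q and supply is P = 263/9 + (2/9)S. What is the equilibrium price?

P* = 64

Set the two price expressions equal: 1465/18 - (1/9)Q = 263/9 + (2/9)Q.
313/6 = (1/3)Q, so Q* = 156.5.
P* = 1465/18 − (1/9)(156.5) = 64.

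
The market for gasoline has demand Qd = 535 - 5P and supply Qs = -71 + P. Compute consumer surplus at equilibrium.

Consumer surplus = 90

Equilibrium: 535 - 5P = -71 + P gives P* = 101, Q* = 30.
Demand choke price (Qd = 0): P = 107.
CS = ½(107 − 101)(30) = 90.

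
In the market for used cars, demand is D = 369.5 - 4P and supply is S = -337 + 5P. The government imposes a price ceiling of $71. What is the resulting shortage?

Equilibrium price would be P* = 78.5, so the ceiling at 71 binds.
At P = 71: D = 369.5 − 4(71) = 85.5, S = -337 + 5(71) = 18.
Shortage = 85.5 − 18 = 67.5.

Shortage = 67.5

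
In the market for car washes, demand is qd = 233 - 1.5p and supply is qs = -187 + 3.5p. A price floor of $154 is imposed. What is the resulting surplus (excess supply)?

Surplus = 350

Equilibrium price would be p* = 84, so the floor at 154 binds.
At p = 154: qd = 2, qs = 352.
Surplus = 352 − 2 = 350.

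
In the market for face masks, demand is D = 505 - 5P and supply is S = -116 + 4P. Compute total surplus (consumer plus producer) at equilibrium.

Total surplus = 5760

Equilibrium: 505 - 5P = -116 + 4P gives P* = 69, Q* = 160.
Demand choke price: P = 101; supply starts at P = 29.
CS = ½(101 − 69)(160) = 2560; PS = ½(69 − 29)(160) = 3200.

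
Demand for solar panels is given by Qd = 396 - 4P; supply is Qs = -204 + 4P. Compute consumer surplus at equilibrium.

Equilibrium: 396 - 4P = -204 + 4P gives P* = 75, Q* = 96.
Demand choke price (Qd = 0): P = 99.
CS = ½(99 − 75)(96) = 1152.

Consumer surplus = 1152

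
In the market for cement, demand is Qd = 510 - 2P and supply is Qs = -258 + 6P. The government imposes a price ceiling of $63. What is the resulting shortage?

Shortage = 264

Equilibrium price would be P* = 96, so the ceiling at 63 binds.
At P = 63: Qd = 510 − 2(63) = 384, Qs = -258 + 6(63) = 120.
Shortage = 384 − 120 = 264.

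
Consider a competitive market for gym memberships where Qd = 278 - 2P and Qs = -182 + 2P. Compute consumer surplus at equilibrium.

Equilibrium: 278 - 2P = -182 + 2P gives P* = 115, Q* = 48.
Demand choke price (Qd = 0): P = 139.
CS = ½(139 − 115)(48) = 576.

Consumer surplus = 576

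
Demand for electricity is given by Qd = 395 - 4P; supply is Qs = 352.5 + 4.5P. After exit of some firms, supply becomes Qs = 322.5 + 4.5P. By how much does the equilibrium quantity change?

Original equilibrium: P* = 5, Q* = 375.
New equilibrium: 395 - 4P = 322.5 + 4.5P, so 72.5 = 8.5P and P' = 145/17; Q' = 395 − 4(145/17) = 6135/17.
Change in quantity: 6135/17 − 375 = -240/17.

ΔQ = -240/17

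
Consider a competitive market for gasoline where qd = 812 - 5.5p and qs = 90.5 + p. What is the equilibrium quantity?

Set qd = qs: 812 - 5.5p = 90.5 + p.
721.5 = 6.5p, so p* = 111.
q* = 812 − 5.5(111) = 201.5.

q* = 201.5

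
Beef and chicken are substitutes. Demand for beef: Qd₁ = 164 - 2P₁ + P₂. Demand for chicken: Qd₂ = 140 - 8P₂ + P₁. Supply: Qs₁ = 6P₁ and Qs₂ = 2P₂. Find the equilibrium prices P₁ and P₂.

Market 1: 164 - 2P₁ + P₂ = 6P₁ → 8P₁ - P₂ = 164.
Market 2: 10P₂ - P₁ = 140.
Eliminating P₂: 10×(1) + 1×(2) gives 79P₁ = 1780, so P₁ = 1780/79.
Back-substitute into (2): P₂ = (140 + 1×1780/79) / 10 = 1284/79.

P₁ = 1780/79, P₂ = 1284/79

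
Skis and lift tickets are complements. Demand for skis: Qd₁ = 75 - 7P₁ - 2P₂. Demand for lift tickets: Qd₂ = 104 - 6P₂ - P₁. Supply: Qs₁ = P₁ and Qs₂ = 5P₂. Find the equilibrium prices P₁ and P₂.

Market 1: 75 - 7P₁ - 2P₂ = P₁ → 8P₁ + 2P₂ = 75.
Market 2: 11P₂ + P₁ = 104.
Eliminating P₂: 11×(1) − 2×(2) gives 86P₁ = 617, so P₁ = 617/86.
Back-substitute into (2): P₂ = (104 − 1×617/86) / 11 = 757/86.

P₁ = 617/86, P₂ = 757/86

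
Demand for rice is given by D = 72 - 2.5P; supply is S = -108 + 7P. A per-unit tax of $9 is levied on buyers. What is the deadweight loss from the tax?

Deadweight loss = 2835/38

Pre-tax equilibrium: P* = 360/19, Q* = 468/19.
Tax on buyers shifts demand to D = 72 − 2.5(P + 9) = 49.5 - 2.5P.
49.5 - 2.5P = -108 + 7P gives seller price Ps = 315/19; buyers pay Pb = 315/19 + 9 = 486/19.
New quantity: Q = 72 − 2.5(486/19) = 153/19.
DWL = ½ × 9 × (468/19 − 153/19) = 2835/38.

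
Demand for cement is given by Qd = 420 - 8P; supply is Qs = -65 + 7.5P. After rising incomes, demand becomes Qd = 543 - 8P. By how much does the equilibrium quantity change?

Original equilibrium: P* = 970/31, Q* = 5260/31.
New equilibrium: 543 - 8P = -65 + 7.5P, so 608 = 15.5P and P' = 1216/31; Q' = 543 − 8(1216/31) = 7105/31.
Change in quantity: 7105/31 − 5260/31 = 1845/31.

ΔQ = 1845/31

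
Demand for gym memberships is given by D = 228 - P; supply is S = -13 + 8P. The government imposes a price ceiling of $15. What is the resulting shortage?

Shortage = 106

Equilibrium price would be P* = 241/9, so the ceiling at 15 binds.
At P = 15: D = 228 − 1(15) = 213, S = -13 + 8(15) = 107.
Shortage = 213 − 107 = 106.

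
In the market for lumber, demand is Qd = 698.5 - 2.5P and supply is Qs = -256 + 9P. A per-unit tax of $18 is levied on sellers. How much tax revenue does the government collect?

Pre-tax equilibrium: P* = 83, Q* = 491.
Tax on sellers shifts supply to Qs = -256 + 9(P − 18) = -418 + 9P.
698.5 - 2.5P = -418 + 9P gives buyer price Pb = 2233/23; sellers receive Ps = 2233/23 − 18 = 1819/23.
New quantity: Q = 698.5 − 2.5(2233/23) = 10483/23.
Revenue = 18 × 10483/23 = 188694/23.

Tax revenue = 188694/23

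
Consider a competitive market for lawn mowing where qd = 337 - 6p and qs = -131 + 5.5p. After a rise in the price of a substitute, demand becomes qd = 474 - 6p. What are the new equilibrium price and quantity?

p' = 1210/23, q' = 3642/23

Original equilibrium: p* = 936/23, q* = 2135/23.
New equilibrium: 474 - 6p = -131 + 5.5p, so 605 = 11.5p and p' = 1210/23; q' = 474 − 6(1210/23) = 3642/23.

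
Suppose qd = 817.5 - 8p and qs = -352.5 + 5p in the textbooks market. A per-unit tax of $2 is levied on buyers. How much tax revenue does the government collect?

Tax revenue = 2375/13

Pre-tax equilibrium: p* = 90, q* = 97.5.
Tax on buyers shifts demand to qd = 817.5 − 8(p + 2) = 801.5 - 8p.
801.5 - 8p = -352.5 + 5p gives seller price ps = 1154/13; buyers pay pb = 1154/13 + 2 = 1180/13.
New quantity: q = 817.5 − 8(1180/13) = 2375/26.
Revenue = 2 × 2375/26 = 2375/13.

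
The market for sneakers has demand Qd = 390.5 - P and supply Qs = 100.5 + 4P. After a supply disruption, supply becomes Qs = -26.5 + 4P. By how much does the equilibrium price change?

Original equilibrium: P* = 58, Q* = 332.5.
New equilibrium: 390.5 - P = -26.5 + 4P, so 417 = 5P and P' = 83.4; Q' = 390.5 − 1(83.4) = 307.1.
Change in price: 83.4 − 58 = 25.4.

ΔP = 25.4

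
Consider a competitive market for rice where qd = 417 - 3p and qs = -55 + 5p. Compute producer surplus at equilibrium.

Equilibrium: 417 - 3p = -55 + 5p gives p* = 59, q* = 240.
Supply starts at p = 11 (where qs = 0).
PS = ½(59 − 11)(240) = 5760.

Producer surplus = 5760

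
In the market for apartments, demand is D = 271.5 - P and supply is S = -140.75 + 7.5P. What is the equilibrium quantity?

Set D = S: 271.5 - P = -140.75 + 7.5P.
412.25 = 8.5P, so P* = 48.5.
Q* = 271.5 − 1(48.5) = 223.

Q* = 223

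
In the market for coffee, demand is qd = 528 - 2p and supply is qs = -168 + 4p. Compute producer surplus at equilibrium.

Producer surplus = 10952

Equilibrium: 528 - 2p = -168 + 4p gives p* = 116, q* = 296.
Supply starts at p = 42 (where qs = 0).
PS = ½(116 − 42)(296) = 10952.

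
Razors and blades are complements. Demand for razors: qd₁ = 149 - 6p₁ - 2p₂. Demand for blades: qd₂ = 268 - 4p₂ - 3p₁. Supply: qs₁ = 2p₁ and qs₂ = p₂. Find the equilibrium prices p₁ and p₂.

p₁ = 209/34, p₂ = 1697/34

Market 1: 149 - 6p₁ - 2p₂ = 2p₁ → 8p₁ + 2p₂ = 149.
Market 2: 5p₂ + 3p₁ = 268.
Eliminating p₂: 5×(1) − 2×(2) gives 34p₁ = 209, so p₁ = 209/34.
Back-substitute into (2): p₂ = (268 − 3×209/34) / 5 = 1697/34.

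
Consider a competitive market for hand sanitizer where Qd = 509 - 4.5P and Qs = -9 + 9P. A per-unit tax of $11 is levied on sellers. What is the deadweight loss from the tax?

Deadweight loss = 181.5

Pre-tax equilibrium: P* = 1036/27, Q* = 1009/3.
Tax on sellers shifts supply to Qs = -9 + 9(P − 11) = -108 + 9P.
509 - 4.5P = -108 + 9P gives buyer price Pb = 1234/27; sellers receive Ps = 1234/27 − 11 = 937/27.
New quantity: Q = 509 − 4.5(1234/27) = 910/3.
DWL = ½ × 11 × (1009/3 − 910/3) = 181.5.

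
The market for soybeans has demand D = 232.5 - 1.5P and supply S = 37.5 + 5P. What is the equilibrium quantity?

Q* = 187.5

Set D = S: 232.5 - 1.5P = 37.5 + 5P.
195 = 6.5P, so P* = 30.
Q* = 232.5 − 1.5(30) = 187.5.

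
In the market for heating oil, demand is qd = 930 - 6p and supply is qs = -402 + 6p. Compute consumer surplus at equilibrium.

Consumer surplus = 5808

Equilibrium: 930 - 6p = -402 + 6p gives p* = 111, q* = 264.
Demand choke price (qd = 0): p = 155.
CS = ½(155 − 111)(264) = 5808.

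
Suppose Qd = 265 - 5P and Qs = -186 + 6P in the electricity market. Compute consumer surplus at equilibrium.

Consumer surplus = 360

Equilibrium: 265 - 5P = -186 + 6P gives P* = 41, Q* = 60.
Demand choke price (Qd = 0): P = 53.
CS = ½(53 − 41)(60) = 360.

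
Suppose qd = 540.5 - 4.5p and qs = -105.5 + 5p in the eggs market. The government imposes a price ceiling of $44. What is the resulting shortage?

Equilibrium price would be p* = 68, so the ceiling at 44 binds.
At p = 44: qd = 540.5 − 4.5(44) = 342.5, qs = -105.5 + 5(44) = 114.5.
Shortage = 342.5 − 114.5 = 228.

Shortage = 228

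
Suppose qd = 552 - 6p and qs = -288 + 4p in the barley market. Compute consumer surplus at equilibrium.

Equilibrium: 552 - 6p = -288 + 4p gives p* = 84, q* = 48.
Demand choke price (qd = 0): p = 92.
CS = ½(92 − 84)(48) = 192.

Consumer surplus = 192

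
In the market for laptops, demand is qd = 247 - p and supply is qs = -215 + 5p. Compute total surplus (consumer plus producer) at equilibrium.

Equilibrium: 247 - p = -215 + 5p gives p* = 77, q* = 170.
Demand choke price: p = 247; supply starts at p = 43.
CS = ½(247 − 77)(170) = 14450; PS = ½(77 − 43)(170) = 2890.

Total surplus = 17340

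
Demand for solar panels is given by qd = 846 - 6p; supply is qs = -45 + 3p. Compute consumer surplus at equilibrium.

Equilibrium: 846 - 6p = -45 + 3p gives p* = 99, q* = 252.
Demand choke price (qd = 0): p = 141.
CS = ½(141 − 99)(252) = 5292.

Consumer surplus = 5292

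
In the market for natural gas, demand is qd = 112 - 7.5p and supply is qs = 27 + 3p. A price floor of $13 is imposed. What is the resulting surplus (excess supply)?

Surplus = 51.5

Equilibrium price would be p* = 170/21, so the floor at 13 binds.
At p = 13: qd = 14.5, qs = 66.
Surplus = 66 − 14.5 = 51.5.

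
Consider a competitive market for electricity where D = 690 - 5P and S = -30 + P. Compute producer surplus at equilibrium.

Producer surplus = 4050

Equilibrium: 690 - 5P = -30 + P gives P* = 120, Q* = 90.
Supply starts at P = 30 (where S = 0).
PS = ½(120 − 30)(90) = 4050.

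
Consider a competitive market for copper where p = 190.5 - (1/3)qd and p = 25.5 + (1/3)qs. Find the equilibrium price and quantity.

p* = 108, q* = 247.5

Set the two price expressions equal: 190.5 - (1/3)q = 25.5 + (1/3)q.
165 = (2/3)q, so q* = 247.5.
p* = 190.5 − (1/3)(247.5) = 108.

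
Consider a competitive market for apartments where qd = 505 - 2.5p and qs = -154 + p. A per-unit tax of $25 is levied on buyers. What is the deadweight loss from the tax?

Deadweight loss = 3125/14

Pre-tax equilibrium: p* = 1318/7, q* = 240/7.
Tax on buyers shifts demand to qd = 505 − 2.5(p + 25) = 442.5 - 2.5p.
442.5 - 2.5p = -154 + p gives seller price ps = 1193/7; buyers pay pb = 1193/7 + 25 = 1368/7.
New quantity: q = 505 − 2.5(1368/7) = 115/7.
DWL = ½ × 25 × (240/7 − 115/7) = 3125/14.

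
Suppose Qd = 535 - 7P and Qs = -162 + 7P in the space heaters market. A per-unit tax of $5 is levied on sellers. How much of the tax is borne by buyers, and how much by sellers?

Buyers bear $2.5, sellers bear $2.5

Pre-tax equilibrium: P* = 697/14, Q* = 186.5.
Tax on sellers shifts supply to Qs = -162 + 7(P − 5) = -197 + 7P.
535 - 7P = -197 + 7P gives buyer price Pb = 366/7; sellers receive Ps = 366/7 − 5 = 331/7.
New quantity: Q = 535 − 7(366/7) = 169.
Buyer burden = 366/7 − 697/14 = 2.5; seller burden = 697/14 − 331/7 = 2.5.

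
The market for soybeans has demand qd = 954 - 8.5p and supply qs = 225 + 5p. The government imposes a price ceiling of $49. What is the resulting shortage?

Shortage = 67.5

Equilibrium price would be p* = 54, so the ceiling at 49 binds.
At p = 49: qd = 954 − 8.5(49) = 537.5, qs = 225 + 5(49) = 470.
Shortage = 537.5 − 470 = 67.5.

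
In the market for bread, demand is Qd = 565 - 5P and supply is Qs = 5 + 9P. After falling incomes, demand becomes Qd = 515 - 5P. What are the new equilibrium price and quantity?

Original equilibrium: P* = 40, Q* = 365.
New equilibrium: 515 - 5P = 5 + 9P, so 510 = 14P and P' = 255/7; Q' = 515 − 5(255/7) = 2330/7.

P' = 255/7, Q' = 2330/7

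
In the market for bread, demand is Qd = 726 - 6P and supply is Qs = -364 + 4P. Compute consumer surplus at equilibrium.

Consumer surplus = 432

Equilibrium: 726 - 6P = -364 + 4P gives P* = 109, Q* = 72.
Demand choke price (Qd = 0): P = 121.
CS = ½(121 − 109)(72) = 432.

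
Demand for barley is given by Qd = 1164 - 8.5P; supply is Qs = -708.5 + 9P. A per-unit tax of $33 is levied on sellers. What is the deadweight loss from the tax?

Deadweight loss = 166617/70

Pre-tax equilibrium: P* = 107, Q* = 254.5.
Tax on sellers shifts supply to Qs = -708.5 + 9(P − 33) = -1005.5 + 9P.
1164 - 8.5P = -1005.5 + 9P gives buyer price Pb = 4339/35; sellers receive Ps = 4339/35 − 33 = 3184/35.
New quantity: Q = 1164 − 8.5(4339/35) = 7717/70.
DWL = ½ × 33 × (254.5 − 7717/70) = 166617/70.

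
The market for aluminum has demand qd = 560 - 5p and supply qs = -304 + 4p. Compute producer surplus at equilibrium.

Equilibrium: 560 - 5p = -304 + 4p gives p* = 96, q* = 80.
Supply starts at p = 76 (where qs = 0).
PS = ½(96 − 76)(80) = 800.

Producer surplus = 800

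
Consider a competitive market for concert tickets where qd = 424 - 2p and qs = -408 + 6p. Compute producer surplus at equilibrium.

Producer surplus = 3888

Equilibrium: 424 - 2p = -408 + 6p gives p* = 104, q* = 216.
Supply starts at p = 68 (where qs = 0).
PS = ½(104 − 68)(216) = 3888.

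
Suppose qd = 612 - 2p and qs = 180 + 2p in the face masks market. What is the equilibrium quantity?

Set qd = qs: 612 - 2p = 180 + 2p.
432 = 4p, so p* = 108.
q* = 612 − 2(108) = 396.

q* = 396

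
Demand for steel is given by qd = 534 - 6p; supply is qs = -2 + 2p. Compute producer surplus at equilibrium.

Producer surplus = 4356

Equilibrium: 534 - 6p = -2 + 2p gives p* = 67, q* = 132.
Supply starts at p = 1 (where qs = 0).
PS = ½(67 − 1)(132) = 4356.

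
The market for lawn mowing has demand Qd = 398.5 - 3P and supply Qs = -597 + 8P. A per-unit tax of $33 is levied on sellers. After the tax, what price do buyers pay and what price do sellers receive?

Buyers pay $114.5, sellers receive $81.5

Pre-tax equilibrium: P* = 90.5, Q* = 127.
Tax on sellers shifts supply to Qs = -597 + 8(P − 33) = -861 + 8P.
398.5 - 3P = -861 + 8P gives buyer price Pb = 114.5; sellers receive Ps = 114.5 − 33 = 81.5.
New quantity: Q = 398.5 − 3(114.5) = 55.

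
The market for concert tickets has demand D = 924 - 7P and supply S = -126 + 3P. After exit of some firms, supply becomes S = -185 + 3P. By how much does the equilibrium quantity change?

ΔQ = -41.3

Original equilibrium: P* = 105, Q* = 189.
New equilibrium: 924 - 7P = -185 + 3P, so 1109 = 10P and P' = 110.9; Q' = 924 − 7(110.9) = 147.7.
Change in quantity: 147.7 − 189 = -41.3.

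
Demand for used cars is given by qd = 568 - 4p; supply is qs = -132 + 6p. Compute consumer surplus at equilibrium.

Equilibrium: 568 - 4p = -132 + 6p gives p* = 70, q* = 288.
Demand choke price (qd = 0): p = 142.
CS = ½(142 − 70)(288) = 10368.

Consumer surplus = 10368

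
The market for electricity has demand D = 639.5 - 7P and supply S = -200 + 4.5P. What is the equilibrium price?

Set D = S: 639.5 - 7P = -200 + 4.5P.
839.5 = 11.5P, so P* = 73.
Q* = 639.5 − 7(73) = 128.5.

P* = 73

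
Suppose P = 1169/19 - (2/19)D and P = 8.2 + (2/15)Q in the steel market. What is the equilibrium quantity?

Set the two price expressions equal: 1169/19 - (2/19)Q = 8.2 + (2/15)Q.
5066/95 = (68/285)Q, so Q* = 223.5.
P* = 1169/19 − (2/19)(223.5) = 38.

Q* = 223.5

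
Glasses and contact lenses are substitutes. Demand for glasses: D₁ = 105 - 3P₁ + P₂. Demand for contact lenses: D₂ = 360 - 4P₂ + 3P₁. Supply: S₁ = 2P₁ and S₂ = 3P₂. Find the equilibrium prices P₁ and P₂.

Market 1: 105 - 3P₁ + P₂ = 2P₁ → 5P₁ - P₂ = 105.
Market 2: 7P₂ - 3P₁ = 360.
Eliminating P₂: 7×(1) + 1×(2) gives 32P₁ = 1095, so P₁ = 34.21875.
Back-substitute into (2): P₂ = (360 + 3×34.21875) / 7 = 66.09375.

P₁ = 34.21875, P₂ = 66.09375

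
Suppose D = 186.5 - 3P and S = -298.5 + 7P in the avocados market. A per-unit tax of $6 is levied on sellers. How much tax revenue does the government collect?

Pre-tax equilibrium: P* = 48.5, Q* = 41.
Tax on sellers shifts supply to S = -298.5 + 7(P − 6) = -340.5 + 7P.
186.5 - 3P = -340.5 + 7P gives buyer price Pb = 52.7; sellers receive Ps = 52.7 − 6 = 46.7.
New quantity: Q = 186.5 − 3(52.7) = 28.4.
Revenue = 6 × 28.4 = 170.4.

Tax revenue = 170.4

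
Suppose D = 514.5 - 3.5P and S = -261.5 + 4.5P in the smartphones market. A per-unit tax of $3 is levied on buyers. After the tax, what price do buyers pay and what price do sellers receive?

Pre-tax equilibrium: P* = 97, Q* = 175.
Tax on buyers shifts demand to D = 514.5 − 3.5(P + 3) = 504 - 3.5P.
504 - 3.5P = -261.5 + 4.5P gives seller price Ps = 95.6875; buyers pay Pb = 95.6875 + 3 = 98.6875.
New quantity: Q = 514.5 − 3.5(98.6875) = 169.09375.

Buyers pay $98.6875, sellers receive $95.6875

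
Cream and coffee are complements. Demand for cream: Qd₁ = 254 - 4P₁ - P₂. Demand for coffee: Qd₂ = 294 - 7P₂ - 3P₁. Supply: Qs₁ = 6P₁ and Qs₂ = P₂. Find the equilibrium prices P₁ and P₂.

P₁ = 158/7, P₂ = 198/7

Market 1: 254 - 4P₁ - P₂ = 6P₁ → 10P₁ + P₂ = 254.
Market 2: 8P₂ + 3P₁ = 294.
Eliminating P₂: 8×(1) − 1×(2) gives 77P₁ = 1738, so P₁ = 158/7.
Back-substitute into (2): P₂ = (294 − 3×158/7) / 8 = 198/7.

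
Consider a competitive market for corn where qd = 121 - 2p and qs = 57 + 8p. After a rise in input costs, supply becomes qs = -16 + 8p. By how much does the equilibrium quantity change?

Δq = -14.6

Original equilibrium: p* = 6.4, q* = 108.2.
New equilibrium: 121 - 2p = -16 + 8p, so 137 = 10p and p' = 13.7; q' = 121 − 2(13.7) = 93.6.
Change in quantity: 93.6 − 108.2 = -14.6.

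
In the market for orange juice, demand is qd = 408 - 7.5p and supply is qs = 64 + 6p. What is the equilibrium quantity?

q* = 1952/9

Set qd = qs: 408 - 7.5p = 64 + 6p.
344 = 13.5p, so p* = 688/27.
q* = 408 − 7.5(688/27) = 1952/9.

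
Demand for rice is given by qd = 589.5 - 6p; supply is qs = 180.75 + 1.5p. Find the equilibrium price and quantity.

p* = 54.5, q* = 262.5

Set qd = qs: 589.5 - 6p = 180.75 + 1.5p.
408.75 = 7.5p, so p* = 54.5.
q* = 589.5 − 6(54.5) = 262.5.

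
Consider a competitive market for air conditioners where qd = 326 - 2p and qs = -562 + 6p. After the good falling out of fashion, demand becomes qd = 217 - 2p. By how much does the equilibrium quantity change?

Δq = -81.75

Original equilibrium: p* = 111, q* = 104.
New equilibrium: 217 - 2p = -562 + 6p, so 779 = 8p and p' = 97.375; q' = 217 − 2(97.375) = 22.25.
Change in quantity: 22.25 − 104 = -81.75.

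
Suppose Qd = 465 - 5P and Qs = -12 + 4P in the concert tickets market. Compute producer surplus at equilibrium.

Producer surplus = 5000

Equilibrium: 465 - 5P = -12 + 4P gives P* = 53, Q* = 200.
Supply starts at P = 3 (where Qs = 0).
PS = ½(53 − 3)(200) = 5000.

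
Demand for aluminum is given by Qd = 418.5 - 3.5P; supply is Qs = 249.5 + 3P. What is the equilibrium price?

Set Qd = Qs: 418.5 - 3.5P = 249.5 + 3P.
169 = 6.5P, so P* = 26.
Q* = 418.5 − 3.5(26) = 327.5.

P* = 26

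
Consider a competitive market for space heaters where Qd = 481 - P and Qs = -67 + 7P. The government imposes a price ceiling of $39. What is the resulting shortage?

Shortage = 236

Equilibrium price would be P* = 68.5, so the ceiling at 39 binds.
At P = 39: Qd = 481 − 1(39) = 442, Qs = -67 + 7(39) = 206.
Shortage = 442 − 206 = 236.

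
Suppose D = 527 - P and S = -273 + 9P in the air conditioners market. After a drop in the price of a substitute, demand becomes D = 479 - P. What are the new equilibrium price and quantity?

P' = 75.2, Q' = 403.8

Original equilibrium: P* = 80, Q* = 447.
New equilibrium: 479 - P = -273 + 9P, so 752 = 10P and P' = 75.2; Q' = 479 − 1(75.2) = 403.8.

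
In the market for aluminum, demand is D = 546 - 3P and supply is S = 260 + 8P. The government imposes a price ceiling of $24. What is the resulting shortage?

Equilibrium price would be P* = 26, so the ceiling at 24 binds.
At P = 24: D = 546 − 3(24) = 474, S = 260 + 8(24) = 452.
Shortage = 474 − 452 = 22.

Shortage = 22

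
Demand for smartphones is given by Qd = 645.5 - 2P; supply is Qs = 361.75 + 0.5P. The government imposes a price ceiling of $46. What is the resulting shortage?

Shortage = 168.75

Equilibrium price would be P* = 113.5, so the ceiling at 46 binds.
At P = 46: Qd = 645.5 − 2(46) = 553.5, Qs = 361.75 + 0.5(46) = 384.75.
Shortage = 553.5 − 384.75 = 168.75.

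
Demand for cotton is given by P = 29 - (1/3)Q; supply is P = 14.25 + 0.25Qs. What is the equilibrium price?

P* = 144/7

Set the two price expressions equal: 29 - (1/3)Q = 14.25 + 0.25Q.
14.75 = (7/12)Q, so Q* = 177/7.
P* = 29 − (1/3)(177/7) = 144/7.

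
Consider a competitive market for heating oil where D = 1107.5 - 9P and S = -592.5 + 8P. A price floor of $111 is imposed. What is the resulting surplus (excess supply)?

Surplus = 187

Equilibrium price would be P* = 100, so the floor at 111 binds.
At P = 111: D = 108.5, S = 295.5.
Surplus = 295.5 − 108.5 = 187.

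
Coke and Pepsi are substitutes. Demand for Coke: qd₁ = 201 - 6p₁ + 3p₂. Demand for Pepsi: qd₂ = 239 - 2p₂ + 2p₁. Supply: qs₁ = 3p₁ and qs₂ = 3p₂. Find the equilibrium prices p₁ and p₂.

p₁ = 574/13, p₂ = 851/13

Market 1: 201 - 6p₁ + 3p₂ = 3p₁ → 9p₁ - 3p₂ = 201.
Market 2: 5p₂ - 2p₁ = 239.
Eliminating p₂: 5×(1) + 3×(2) gives 39p₁ = 1722, so p₁ = 574/13.
Back-substitute into (2): p₂ = (239 + 2×574/13) / 5 = 851/13.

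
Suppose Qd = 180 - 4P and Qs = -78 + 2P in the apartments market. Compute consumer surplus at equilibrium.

Equilibrium: 180 - 4P = -78 + 2P gives P* = 43, Q* = 8.
Demand choke price (Qd = 0): P = 45.
CS = ½(45 − 43)(8) = 8.

Consumer surplus = 8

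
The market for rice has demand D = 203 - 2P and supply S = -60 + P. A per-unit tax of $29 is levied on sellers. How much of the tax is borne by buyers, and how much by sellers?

Buyers bear 29/3, sellers bear 58/3

Pre-tax equilibrium: P* = 263/3, Q* = 83/3.
Tax on sellers shifts supply to S = -60 + 1(P − 29) = -89 + P.
203 - 2P = -89 + P gives buyer price Pb = 292/3; sellers receive Ps = 292/3 − 29 = 205/3.
New quantity: Q = 203 − 2(292/3) = 25/3.
Buyer burden = 292/3 − 263/3 = 29/3; seller burden = 263/3 − 205/3 = 58/3.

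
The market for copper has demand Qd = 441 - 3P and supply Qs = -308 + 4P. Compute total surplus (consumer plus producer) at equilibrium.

Total surplus = 4200

Equilibrium: 441 - 3P = -308 + 4P gives P* = 107, Q* = 120.
Demand choke price: P = 147; supply starts at P = 77.
CS = ½(147 − 107)(120) = 2400; PS = ½(107 − 77)(120) = 1800.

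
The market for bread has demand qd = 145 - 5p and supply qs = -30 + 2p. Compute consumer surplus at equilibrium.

Equilibrium: 145 - 5p = -30 + 2p gives p* = 25, q* = 20.
Demand choke price (qd = 0): p = 29.
CS = ½(29 − 25)(20) = 40.

Consumer surplus = 40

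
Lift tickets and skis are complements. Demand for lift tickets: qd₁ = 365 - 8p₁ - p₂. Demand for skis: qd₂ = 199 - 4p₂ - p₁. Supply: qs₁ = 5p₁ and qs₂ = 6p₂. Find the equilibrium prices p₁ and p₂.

p₁ = 3451/129, p₂ = 2222/129

Market 1: 365 - 8p₁ - p₂ = 5p₁ → 13p₁ + p₂ = 365.
Market 2: 10p₂ + p₁ = 199.
Eliminating p₂: 10×(1) − 1×(2) gives 129p₁ = 3451, so p₁ = 3451/129.
Back-substitute into (2): p₂ = (199 − 1×3451/129) / 10 = 2222/129.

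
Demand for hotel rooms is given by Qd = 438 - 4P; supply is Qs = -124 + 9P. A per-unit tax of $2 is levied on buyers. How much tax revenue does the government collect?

Tax revenue = 6748/13

Pre-tax equilibrium: P* = 562/13, Q* = 3446/13.
Tax on buyers shifts demand to Qd = 438 − 4(P + 2) = 430 - 4P.
430 - 4P = -124 + 9P gives seller price Ps = 554/13; buyers pay Pb = 554/13 + 2 = 580/13.
New quantity: Q = 438 − 4(580/13) = 3374/13.
Revenue = 2 × 3374/13 = 6748/13.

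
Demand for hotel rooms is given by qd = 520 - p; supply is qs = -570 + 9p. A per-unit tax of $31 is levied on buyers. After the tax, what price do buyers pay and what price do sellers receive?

Buyers pay $136.9, sellers receive $105.9

Pre-tax equilibrium: p* = 109, q* = 411.
Tax on buyers shifts demand to qd = 520 − 1(p + 31) = 489 - p.
489 - p = -570 + 9p gives seller price ps = 105.9; buyers pay pb = 105.9 + 31 = 136.9.
New quantity: q = 520 − 1(136.9) = 383.1.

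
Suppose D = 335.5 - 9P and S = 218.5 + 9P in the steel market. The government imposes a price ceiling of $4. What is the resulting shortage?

Equilibrium price would be P* = 6.5, so the ceiling at 4 binds.
At P = 4: D = 335.5 − 9(4) = 299.5, S = 218.5 + 9(4) = 254.5.
Shortage = 299.5 − 254.5 = 45.

Shortage = 45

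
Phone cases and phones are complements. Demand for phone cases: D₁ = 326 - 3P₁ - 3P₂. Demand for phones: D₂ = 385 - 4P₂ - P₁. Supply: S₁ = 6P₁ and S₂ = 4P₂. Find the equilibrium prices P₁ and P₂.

Market 1: 326 - 3P₁ - 3P₂ = 6P₁ → 9P₁ + 3P₂ = 326.
Market 2: 8P₂ + P₁ = 385.
Eliminating P₂: 8×(1) − 3×(2) gives 69P₁ = 1453, so P₁ = 1453/69.
Back-substitute into (2): P₂ = (385 − 1×1453/69) / 8 = 3139/69.

P₁ = 1453/69, P₂ = 3139/69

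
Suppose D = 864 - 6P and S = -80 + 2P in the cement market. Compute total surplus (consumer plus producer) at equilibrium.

Equilibrium: 864 - 6P = -80 + 2P gives P* = 118, Q* = 156.
Demand choke price: P = 144; supply starts at P = 40.
CS = ½(144 − 118)(156) = 2028; PS = ½(118 − 40)(156) = 6084.

Total surplus = 8112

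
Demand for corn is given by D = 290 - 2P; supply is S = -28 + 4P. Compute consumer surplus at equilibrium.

Consumer surplus = 8464

Equilibrium: 290 - 2P = -28 + 4P gives P* = 53, Q* = 184.
Demand choke price (D = 0): P = 145.
CS = ½(145 − 53)(184) = 8464.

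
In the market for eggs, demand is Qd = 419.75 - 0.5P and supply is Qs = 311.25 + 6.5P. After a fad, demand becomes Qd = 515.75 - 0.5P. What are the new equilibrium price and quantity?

Original equilibrium: P* = 15.5, Q* = 412.
New equilibrium: 515.75 - 0.5P = 311.25 + 6.5P, so 204.5 = 7P and P' = 409/14; Q' = 515.75 − 0.5(409/14) = 3508/7.

P' = 409/14, Q' = 3508/7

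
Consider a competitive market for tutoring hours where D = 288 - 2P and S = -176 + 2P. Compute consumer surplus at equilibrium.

Equilibrium: 288 - 2P = -176 + 2P gives P* = 116, Q* = 56.
Demand choke price (D = 0): P = 144.
CS = ½(144 − 116)(56) = 784.

Consumer surplus = 784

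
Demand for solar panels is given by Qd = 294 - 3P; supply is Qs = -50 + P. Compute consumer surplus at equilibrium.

Equilibrium: 294 - 3P = -50 + P gives P* = 86, Q* = 36.
Demand choke price (Qd = 0): P = 98.
CS = ½(98 − 86)(36) = 216.

Consumer surplus = 216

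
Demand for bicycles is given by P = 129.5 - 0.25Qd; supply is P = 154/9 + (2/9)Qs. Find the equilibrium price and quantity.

P* = 70, Q* = 238

Set the two price expressions equal: 129.5 - 0.25Q = 154/9 + (2/9)Q.
2023/18 = (17/36)Q, so Q* = 238.
P* = 129.5 − (0.25)(238) = 70.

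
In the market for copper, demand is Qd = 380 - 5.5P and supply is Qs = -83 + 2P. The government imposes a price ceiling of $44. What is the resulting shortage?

Equilibrium price would be P* = 926/15, so the ceiling at 44 binds.
At P = 44: Qd = 380 − 5.5(44) = 138, Qs = -83 + 2(44) = 5.
Shortage = 138 − 5 = 133.

Shortage = 133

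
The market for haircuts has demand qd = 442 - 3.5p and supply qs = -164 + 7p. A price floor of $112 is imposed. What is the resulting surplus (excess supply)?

Equilibrium price would be p* = 404/7, so the floor at 112 binds.
At p = 112: qd = 50, qs = 620.
Surplus = 620 − 50 = 570.

Surplus = 570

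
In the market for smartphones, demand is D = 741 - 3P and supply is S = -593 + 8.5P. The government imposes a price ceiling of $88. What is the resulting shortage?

Shortage = 322

Equilibrium price would be P* = 116, so the ceiling at 88 binds.
At P = 88: D = 741 − 3(88) = 477, S = -593 + 8.5(88) = 155.
Shortage = 477 − 155 = 322.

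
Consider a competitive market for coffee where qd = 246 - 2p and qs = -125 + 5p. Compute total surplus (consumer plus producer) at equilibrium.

Total surplus = 6860

Equilibrium: 246 - 2p = -125 + 5p gives p* = 53, q* = 140.
Demand choke price: p = 123; supply starts at p = 25.
CS = ½(123 − 53)(140) = 4900; PS = ½(53 − 25)(140) = 1960.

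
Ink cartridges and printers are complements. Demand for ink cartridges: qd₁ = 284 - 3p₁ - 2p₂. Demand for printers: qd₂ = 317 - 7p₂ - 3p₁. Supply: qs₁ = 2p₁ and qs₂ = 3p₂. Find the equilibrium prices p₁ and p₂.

p₁ = 1103/22, p₂ = 733/44

Market 1: 284 - 3p₁ - 2p₂ = 2p₁ → 5p₁ + 2p₂ = 284.
Market 2: 10p₂ + 3p₁ = 317.
Eliminating p₂: 10×(1) − 2×(2) gives 44p₁ = 2206, so p₁ = 1103/22.
Back-substitute into (2): p₂ = (317 − 3×1103/22) / 10 = 733/44.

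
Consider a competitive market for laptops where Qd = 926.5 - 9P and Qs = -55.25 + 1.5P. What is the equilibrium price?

P* = 93.5

Set Qd = Qs: 926.5 - 9P = -55.25 + 1.5P.
981.75 = 10.5P, so P* = 93.5.
Q* = 926.5 − 9(93.5) = 85.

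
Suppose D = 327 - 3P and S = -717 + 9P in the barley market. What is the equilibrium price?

P* = 87

Set D = S: 327 - 3P = -717 + 9P.
1044 = 12P, so P* = 87.
Q* = 327 − 3(87) = 66.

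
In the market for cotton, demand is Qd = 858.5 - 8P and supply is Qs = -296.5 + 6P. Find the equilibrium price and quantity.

Set Qd = Qs: 858.5 - 8P = -296.5 + 6P.
1155 = 14P, so P* = 82.5.
Q* = 858.5 − 8(82.5) = 198.5.

P* = 82.5, Q* = 198.5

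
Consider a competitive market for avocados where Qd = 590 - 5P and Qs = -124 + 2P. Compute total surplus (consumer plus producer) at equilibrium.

Equilibrium: 590 - 5P = -124 + 2P gives P* = 102, Q* = 80.
Demand choke price: P = 118; supply starts at P = 62.
CS = ½(118 − 102)(80) = 640; PS = ½(102 − 62)(80) = 1600.

Total surplus = 2240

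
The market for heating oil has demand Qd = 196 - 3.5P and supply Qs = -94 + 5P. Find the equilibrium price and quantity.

Set Qd = Qs: 196 - 3.5P = -94 + 5P.
290 = 8.5P, so P* = 580/17.
Q* = 196 − 3.5(580/17) = 1302/17.

P* = 580/17, Q* = 1302/17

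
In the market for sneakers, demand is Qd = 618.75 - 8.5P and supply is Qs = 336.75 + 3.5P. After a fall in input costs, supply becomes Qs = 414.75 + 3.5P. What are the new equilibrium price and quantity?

P' = 17, Q' = 474.25

Original equilibrium: P* = 23.5, Q* = 419.
New equilibrium: 618.75 - 8.5P = 414.75 + 3.5P, so 204 = 12P and P' = 17; Q' = 618.75 − 8.5(17) = 474.25.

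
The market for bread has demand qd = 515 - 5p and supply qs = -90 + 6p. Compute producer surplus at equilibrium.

Equilibrium: 515 - 5p = -90 + 6p gives p* = 55, q* = 240.
Supply starts at p = 15 (where qs = 0).
PS = ½(55 − 15)(240) = 4800.

Producer surplus = 4800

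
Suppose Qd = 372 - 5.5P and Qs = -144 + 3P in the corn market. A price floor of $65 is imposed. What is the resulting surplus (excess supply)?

Surplus = 36.5

Equilibrium price would be P* = 1032/17, so the floor at 65 binds.
At P = 65: Qd = 14.5, Qs = 51.
Surplus = 51 − 14.5 = 36.5.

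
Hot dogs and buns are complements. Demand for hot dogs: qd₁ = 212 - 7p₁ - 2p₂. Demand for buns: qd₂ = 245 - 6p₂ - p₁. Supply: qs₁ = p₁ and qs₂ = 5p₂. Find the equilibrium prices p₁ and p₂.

p₁ = 921/43, p₂ = 874/43

Market 1: 212 - 7p₁ - 2p₂ = p₁ → 8p₁ + 2p₂ = 212.
Market 2: 11p₂ + p₁ = 245.
Eliminating p₂: 11×(1) − 2×(2) gives 86p₁ = 1842, so p₁ = 921/43.
Back-substitute into (2): p₂ = (245 − 1×921/43) / 11 = 874/43.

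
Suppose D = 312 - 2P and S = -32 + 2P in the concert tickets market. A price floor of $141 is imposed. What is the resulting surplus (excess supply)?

Surplus = 220

Equilibrium price would be P* = 86, so the floor at 141 binds.
At P = 141: D = 30, S = 250.
Surplus = 250 − 30 = 220.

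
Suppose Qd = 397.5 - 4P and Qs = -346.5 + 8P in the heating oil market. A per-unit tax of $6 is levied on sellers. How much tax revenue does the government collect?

Tax revenue = 801

Pre-tax equilibrium: P* = 62, Q* = 149.5.
Tax on sellers shifts supply to Qs = -346.5 + 8(P − 6) = -394.5 + 8P.
397.5 - 4P = -394.5 + 8P gives buyer price Pb = 66; sellers receive Ps = 66 − 6 = 60.
New quantity: Q = 397.5 − 4(66) = 133.5.
Revenue = 6 × 133.5 = 801.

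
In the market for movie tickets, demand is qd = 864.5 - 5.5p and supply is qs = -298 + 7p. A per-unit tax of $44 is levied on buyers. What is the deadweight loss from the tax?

Pre-tax equilibrium: p* = 93, q* = 353.
Tax on buyers shifts demand to qd = 864.5 − 5.5(p + 44) = 622.5 - 5.5p.
622.5 - 5.5p = -298 + 7p gives seller price ps = 73.64; buyers pay pb = 73.64 + 44 = 117.64.
New quantity: q = 864.5 − 5.5(117.64) = 217.48.
DWL = ½ × 44 × (353 − 217.48) = 2981.44.

Deadweight loss = 2981.44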